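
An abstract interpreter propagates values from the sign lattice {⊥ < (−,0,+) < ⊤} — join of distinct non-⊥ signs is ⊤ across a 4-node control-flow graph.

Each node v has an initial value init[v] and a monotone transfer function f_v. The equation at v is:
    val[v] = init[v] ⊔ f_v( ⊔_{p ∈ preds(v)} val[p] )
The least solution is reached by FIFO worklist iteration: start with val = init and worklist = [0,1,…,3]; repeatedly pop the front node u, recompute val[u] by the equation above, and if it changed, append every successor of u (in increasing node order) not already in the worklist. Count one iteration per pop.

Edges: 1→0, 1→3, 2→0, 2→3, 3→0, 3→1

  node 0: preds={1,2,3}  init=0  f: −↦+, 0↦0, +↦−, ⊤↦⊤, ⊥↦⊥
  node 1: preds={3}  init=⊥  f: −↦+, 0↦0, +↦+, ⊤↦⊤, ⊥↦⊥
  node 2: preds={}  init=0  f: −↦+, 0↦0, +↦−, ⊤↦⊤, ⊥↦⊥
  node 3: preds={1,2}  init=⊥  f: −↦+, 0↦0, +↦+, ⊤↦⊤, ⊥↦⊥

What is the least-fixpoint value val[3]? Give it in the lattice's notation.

Worklist (8 pops):
  #1 pop 0: in=0 → 0 (no change)
  #2 pop 1: in=⊥ → ⊥ (no change)
  #3 pop 2: in=⊥ → 0 (no change)
  #4 pop 3: in=0 → 0 (was ⊥); enqueue [0,1]
  #5 pop 0: in=0 → 0 (no change)
  #6 pop 1: in=0 → 0 (was ⊥); enqueue [0,3]
  #7 pop 0: in=0 → 0 (no change)
  #8 pop 3: in=0 → 0 (no change)

Fixpoint:
  val[0] = 0
  val[1] = 0
  val[2] = 0
  val[3] = 0

0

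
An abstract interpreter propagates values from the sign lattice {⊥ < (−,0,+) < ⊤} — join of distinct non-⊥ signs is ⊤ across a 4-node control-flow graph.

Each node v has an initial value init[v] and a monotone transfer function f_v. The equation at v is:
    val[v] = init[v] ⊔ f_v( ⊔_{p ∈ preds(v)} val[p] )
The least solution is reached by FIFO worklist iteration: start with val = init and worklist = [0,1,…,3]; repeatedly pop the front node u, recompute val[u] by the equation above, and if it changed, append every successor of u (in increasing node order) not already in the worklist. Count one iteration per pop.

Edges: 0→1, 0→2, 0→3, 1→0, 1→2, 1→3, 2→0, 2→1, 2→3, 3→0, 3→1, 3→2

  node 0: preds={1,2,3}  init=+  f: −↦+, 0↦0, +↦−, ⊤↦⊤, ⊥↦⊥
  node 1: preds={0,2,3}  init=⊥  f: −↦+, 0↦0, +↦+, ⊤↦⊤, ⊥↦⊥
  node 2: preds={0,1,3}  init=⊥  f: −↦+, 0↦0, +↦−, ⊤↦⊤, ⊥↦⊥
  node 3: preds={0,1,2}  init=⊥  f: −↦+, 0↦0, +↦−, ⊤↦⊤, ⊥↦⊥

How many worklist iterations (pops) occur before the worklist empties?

Trace (10 dequeues):
  [1] u=0 | in ⊥ | out + | ==
  [2] u=1 | in + | out + | prev ⊥ | push {0}
  [3] u=2 | in + | out − | prev ⊥ | push {1}
  [4] u=3 | in ⊤ | out ⊤ | prev ⊥ | push {2}
  [5] u=0 | in ⊤ | out ⊤ | prev + | push {3}
  [6] u=1 | in ⊤ | out ⊤ | prev + | push {0}
  [7] u=2 | in ⊤ | out ⊤ | prev − | push {1}
  [8] u=3 | in ⊤ | out ⊤ | ==
  [9] u=0 | in ⊤ | out ⊤ | ==
  [10] u=1 | in ⊤ | out ⊤ | ==

Converged values:
  [0] ⊤
  [1] ⊤
  [2] ⊤
  [3] ⊤

10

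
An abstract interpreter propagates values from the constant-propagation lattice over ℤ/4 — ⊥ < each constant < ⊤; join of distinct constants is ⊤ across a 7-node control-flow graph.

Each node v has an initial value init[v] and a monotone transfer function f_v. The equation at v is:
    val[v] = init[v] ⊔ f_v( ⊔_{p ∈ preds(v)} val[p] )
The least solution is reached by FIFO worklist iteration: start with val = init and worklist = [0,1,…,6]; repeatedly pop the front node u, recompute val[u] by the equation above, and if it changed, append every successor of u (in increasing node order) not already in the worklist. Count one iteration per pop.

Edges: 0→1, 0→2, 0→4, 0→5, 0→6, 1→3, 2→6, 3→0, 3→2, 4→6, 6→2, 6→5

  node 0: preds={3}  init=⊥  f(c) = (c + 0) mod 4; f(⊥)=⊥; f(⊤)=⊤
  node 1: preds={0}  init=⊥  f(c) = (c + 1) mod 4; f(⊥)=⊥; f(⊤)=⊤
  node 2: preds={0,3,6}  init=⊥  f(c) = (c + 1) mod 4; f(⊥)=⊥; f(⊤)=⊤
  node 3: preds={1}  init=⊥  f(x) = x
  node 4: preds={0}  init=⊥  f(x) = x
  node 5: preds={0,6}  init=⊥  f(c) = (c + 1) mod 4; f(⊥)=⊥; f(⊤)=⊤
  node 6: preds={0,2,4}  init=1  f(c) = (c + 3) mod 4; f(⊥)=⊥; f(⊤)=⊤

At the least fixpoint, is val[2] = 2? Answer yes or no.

yes

Trace (7 dequeues):
  [1] u=0 | in ⊥ | out ⊥ | ==
  [2] u=1 | in ⊥ | out ⊥ | ==
  [3] u=2 | in 1 | out 2 | prev ⊥ | push {}
  [4] u=3 | in ⊥ | out ⊥ | ==
  [5] u=4 | in ⊥ | out ⊥ | ==
  [6] u=5 | in 1 | out 2 | prev ⊥ | push {}
  [7] u=6 | in 2 | out 1 | ==

Converged values:
  [0] ⊥
  [1] ⊥
  [2] 2
  [3] ⊥
  [4] ⊥
  [5] 2
  [6] 1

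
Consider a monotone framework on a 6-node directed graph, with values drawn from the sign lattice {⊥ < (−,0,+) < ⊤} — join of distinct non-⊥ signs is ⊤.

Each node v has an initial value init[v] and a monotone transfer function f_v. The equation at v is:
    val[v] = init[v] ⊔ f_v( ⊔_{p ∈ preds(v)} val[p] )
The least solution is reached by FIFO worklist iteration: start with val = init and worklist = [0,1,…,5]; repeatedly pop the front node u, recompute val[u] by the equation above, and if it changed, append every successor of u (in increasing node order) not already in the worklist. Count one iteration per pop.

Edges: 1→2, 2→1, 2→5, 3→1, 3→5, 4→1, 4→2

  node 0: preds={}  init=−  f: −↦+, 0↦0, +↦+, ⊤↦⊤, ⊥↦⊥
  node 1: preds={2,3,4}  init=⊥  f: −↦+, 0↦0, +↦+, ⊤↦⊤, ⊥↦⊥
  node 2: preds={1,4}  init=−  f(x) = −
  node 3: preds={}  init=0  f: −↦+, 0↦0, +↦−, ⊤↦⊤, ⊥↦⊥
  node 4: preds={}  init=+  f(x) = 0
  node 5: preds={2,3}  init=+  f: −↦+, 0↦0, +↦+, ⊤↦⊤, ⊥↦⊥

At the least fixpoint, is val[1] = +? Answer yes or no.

Worklist (8 pops):
  #1 pop 0: in=⊥ → − (no change)
  #2 pop 1: in=⊤ → ⊤ (was ⊥); enqueue []
  #3 pop 2: in=⊤ → − (no change)
  #4 pop 3: in=⊥ → 0 (no change)
  #5 pop 4: in=⊥ → ⊤ (was +); enqueue [1,2]
  #6 pop 5: in=⊤ → ⊤ (was +); enqueue []
  #7 pop 1: in=⊤ → ⊤ (no change)
  #8 pop 2: in=⊤ → − (no change)

Fixpoint:
  val[0] = −
  val[1] = ⊤
  val[2] = −
  val[3] = 0
  val[4] = ⊤
  val[5] = ⊤

no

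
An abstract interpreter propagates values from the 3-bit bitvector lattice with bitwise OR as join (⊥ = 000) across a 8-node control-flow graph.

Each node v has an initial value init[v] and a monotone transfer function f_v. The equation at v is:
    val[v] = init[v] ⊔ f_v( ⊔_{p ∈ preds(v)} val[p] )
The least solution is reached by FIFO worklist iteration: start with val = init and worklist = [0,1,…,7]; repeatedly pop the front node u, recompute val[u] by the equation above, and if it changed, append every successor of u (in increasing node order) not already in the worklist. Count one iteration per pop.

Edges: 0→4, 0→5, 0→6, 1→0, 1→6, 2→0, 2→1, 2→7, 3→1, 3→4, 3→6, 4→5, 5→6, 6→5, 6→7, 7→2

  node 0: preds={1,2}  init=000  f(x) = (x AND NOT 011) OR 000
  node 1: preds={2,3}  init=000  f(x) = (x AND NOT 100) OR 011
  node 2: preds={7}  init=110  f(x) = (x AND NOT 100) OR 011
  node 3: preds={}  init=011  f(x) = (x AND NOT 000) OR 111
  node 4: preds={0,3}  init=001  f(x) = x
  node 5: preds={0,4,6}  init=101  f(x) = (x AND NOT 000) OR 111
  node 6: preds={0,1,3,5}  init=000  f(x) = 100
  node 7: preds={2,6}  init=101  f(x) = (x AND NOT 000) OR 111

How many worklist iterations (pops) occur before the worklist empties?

12

Iteration log — 12 steps:
  step 1. node 0  ⊔preds=110  new=100  old=000  +wl: 
  step 2. node 1  ⊔preds=111  new=011  old=000  +wl: 0
  step 3. node 2  ⊔preds=101  new=111  old=110  +wl: 1
  step 4. node 3  ⊔preds=000  new=111  old=011  +wl: 
  step 5. node 4  ⊔preds=111  new=111  old=001  +wl: 
  step 6. node 5  ⊔preds=111  new=111  old=101  +wl: 
  step 7. node 6  ⊔preds=111  new=100  old=000  +wl: 5
  step 8. node 7  ⊔preds=111  new=111  old=101  +wl: 2
  step 9. node 0  ⊔preds=111  new=100  stable
  step 10. node 1  ⊔preds=111  new=011  stable
  step 11. node 5  ⊔preds=111  new=111  stable
  step 12. node 2  ⊔preds=111  new=111  stable

Least fixpoint reached:
  node 0: 100
  node 1: 011
  node 2: 111
  node 3: 111
  node 4: 111
  node 5: 111
  node 6: 100
  node 7: 111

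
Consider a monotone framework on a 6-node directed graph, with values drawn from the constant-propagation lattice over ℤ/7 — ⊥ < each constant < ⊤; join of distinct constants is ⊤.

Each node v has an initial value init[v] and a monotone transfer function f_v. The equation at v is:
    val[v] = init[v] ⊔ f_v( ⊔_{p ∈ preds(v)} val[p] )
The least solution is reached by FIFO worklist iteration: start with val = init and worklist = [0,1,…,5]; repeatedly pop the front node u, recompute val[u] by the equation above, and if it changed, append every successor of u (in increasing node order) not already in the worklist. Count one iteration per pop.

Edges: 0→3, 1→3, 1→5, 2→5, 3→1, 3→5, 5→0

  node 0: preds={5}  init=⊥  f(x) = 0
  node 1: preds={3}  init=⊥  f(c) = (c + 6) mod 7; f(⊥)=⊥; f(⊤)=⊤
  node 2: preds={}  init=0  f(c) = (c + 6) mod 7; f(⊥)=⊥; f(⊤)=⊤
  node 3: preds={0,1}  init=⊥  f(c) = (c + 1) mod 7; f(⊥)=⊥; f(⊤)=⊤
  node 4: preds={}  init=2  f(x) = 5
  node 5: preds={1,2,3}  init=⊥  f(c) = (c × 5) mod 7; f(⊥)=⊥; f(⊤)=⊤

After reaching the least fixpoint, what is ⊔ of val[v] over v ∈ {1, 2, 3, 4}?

⊤

Trace (10 dequeues):
  [1] u=0 | in ⊥ | out 0 | prev ⊥ | push {}
  [2] u=1 | in ⊥ | out ⊥ | ==
  [3] u=2 | in ⊥ | out 0 | ==
  [4] u=3 | in 0 | out 1 | prev ⊥ | push {1}
  [5] u=4 | in ⊥ | out ⊤ | prev 2 | push {}
  [6] u=5 | in ⊤ | out ⊤ | prev ⊥ | push {0}
  [7] u=1 | in 1 | out 0 | prev ⊥ | push {3,5}
  [8] u=0 | in ⊤ | out 0 | ==
  [9] u=3 | in 0 | out 1 | ==
  [10] u=5 | in ⊤ | out ⊤ | ==

Converged values:
  [0] 0
  [1] 0
  [2] 0
  [3] 1
  [4] ⊤
  [5] ⊤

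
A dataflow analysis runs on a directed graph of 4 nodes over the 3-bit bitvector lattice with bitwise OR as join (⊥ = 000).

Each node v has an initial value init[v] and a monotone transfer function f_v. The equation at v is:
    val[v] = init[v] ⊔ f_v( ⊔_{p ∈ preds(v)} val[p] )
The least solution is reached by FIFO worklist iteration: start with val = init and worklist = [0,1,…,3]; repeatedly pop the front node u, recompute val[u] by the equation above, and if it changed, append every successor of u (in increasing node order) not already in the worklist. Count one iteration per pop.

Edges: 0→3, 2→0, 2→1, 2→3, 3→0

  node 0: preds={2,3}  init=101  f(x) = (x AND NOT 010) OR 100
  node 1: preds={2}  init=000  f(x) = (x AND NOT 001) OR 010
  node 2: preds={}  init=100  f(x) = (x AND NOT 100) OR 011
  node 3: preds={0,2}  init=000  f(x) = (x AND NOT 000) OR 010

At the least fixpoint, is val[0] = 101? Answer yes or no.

yes

Trace (6 dequeues):
  [1] u=0 | in 100 | out 101 | ==
  [2] u=1 | in 100 | out 110 | prev 000 | push {}
  [3] u=2 | in 000 | out 111 | prev 100 | push {0,1}
  [4] u=3 | in 111 | out 111 | prev 000 | push {}
  [5] u=0 | in 111 | out 101 | ==
  [6] u=1 | in 111 | out 110 | ==

Converged values:
  [0] 101
  [1] 110
  [2] 111
  [3] 111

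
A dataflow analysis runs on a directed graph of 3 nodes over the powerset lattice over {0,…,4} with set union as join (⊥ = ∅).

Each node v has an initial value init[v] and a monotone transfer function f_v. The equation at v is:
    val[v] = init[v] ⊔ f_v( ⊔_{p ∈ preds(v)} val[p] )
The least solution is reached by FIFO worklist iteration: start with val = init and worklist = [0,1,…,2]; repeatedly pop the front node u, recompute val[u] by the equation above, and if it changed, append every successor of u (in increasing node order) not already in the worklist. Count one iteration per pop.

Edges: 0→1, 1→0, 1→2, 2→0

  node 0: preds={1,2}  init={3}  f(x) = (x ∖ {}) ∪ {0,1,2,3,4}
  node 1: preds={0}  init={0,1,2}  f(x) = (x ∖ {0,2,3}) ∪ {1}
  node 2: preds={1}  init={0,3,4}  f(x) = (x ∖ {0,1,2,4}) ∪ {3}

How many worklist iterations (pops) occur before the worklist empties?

Trace (4 dequeues):
  [1] u=0 | in {0,1,2,3,4} | out {0,1,2,3,4} | prev {3} | push {}
  [2] u=1 | in {0,1,2,3,4} | out {0,1,2,4} | prev {0,1,2} | push {0}
  [3] u=2 | in {0,1,2,4} | out {0,3,4} | ==
  [4] u=0 | in {0,1,2,3,4} | out {0,1,2,3,4} | ==

Converged values:
  [0] {0,1,2,3,4}
  [1] {0,1,2,4}
  [2] {0,3,4}

4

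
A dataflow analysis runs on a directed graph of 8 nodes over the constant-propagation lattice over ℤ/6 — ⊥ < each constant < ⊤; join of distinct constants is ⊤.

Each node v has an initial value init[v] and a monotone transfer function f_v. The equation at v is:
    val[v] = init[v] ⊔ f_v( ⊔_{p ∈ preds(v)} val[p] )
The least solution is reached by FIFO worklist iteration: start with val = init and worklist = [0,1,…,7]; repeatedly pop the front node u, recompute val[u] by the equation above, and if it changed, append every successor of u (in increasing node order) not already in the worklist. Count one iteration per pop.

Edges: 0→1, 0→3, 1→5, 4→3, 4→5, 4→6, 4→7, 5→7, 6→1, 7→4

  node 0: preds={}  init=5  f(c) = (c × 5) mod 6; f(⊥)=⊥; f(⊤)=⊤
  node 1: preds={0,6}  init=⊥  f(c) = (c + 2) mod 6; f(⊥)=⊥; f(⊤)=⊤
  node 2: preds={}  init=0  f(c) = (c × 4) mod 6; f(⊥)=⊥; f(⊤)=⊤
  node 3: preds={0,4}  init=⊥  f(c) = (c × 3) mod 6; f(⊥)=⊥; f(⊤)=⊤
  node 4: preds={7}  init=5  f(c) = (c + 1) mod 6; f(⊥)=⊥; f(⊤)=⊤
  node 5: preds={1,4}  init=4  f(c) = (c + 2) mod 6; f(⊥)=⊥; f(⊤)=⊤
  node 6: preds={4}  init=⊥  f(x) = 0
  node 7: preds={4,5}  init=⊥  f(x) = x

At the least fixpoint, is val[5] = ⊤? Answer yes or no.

yes

Worklist (14 pops):
  #1 pop 0: in=⊥ → 5 (no change)
  #2 pop 1: in=5 → 1 (was ⊥); enqueue []
  #3 pop 2: in=⊥ → 0 (no change)
  #4 pop 3: in=5 → 3 (was ⊥); enqueue []
  #5 pop 4: in=⊥ → 5 (no change)
  #6 pop 5: in=⊤ → ⊤ (was 4); enqueue []
  #7 pop 6: in=5 → 0 (was ⊥); enqueue [1]
  #8 pop 7: in=⊤ → ⊤ (was ⊥); enqueue [4]
  #9 pop 1: in=⊤ → ⊤ (was 1); enqueue [5]
  #10 pop 4: in=⊤ → ⊤ (was 5); enqueue [3,6,7]
  #11 pop 5: in=⊤ → ⊤ (no change)
  #12 pop 3: in=⊤ → ⊤ (was 3); enqueue []
  #13 pop 6: in=⊤ → 0 (no change)
  #14 pop 7: in=⊤ → ⊤ (no change)

Fixpoint:
  val[0] = 5
  val[1] = ⊤
  val[2] = 0
  val[3] = ⊤
  val[4] = ⊤
  val[5] = ⊤
  val[6] = 0
  val[7] = ⊤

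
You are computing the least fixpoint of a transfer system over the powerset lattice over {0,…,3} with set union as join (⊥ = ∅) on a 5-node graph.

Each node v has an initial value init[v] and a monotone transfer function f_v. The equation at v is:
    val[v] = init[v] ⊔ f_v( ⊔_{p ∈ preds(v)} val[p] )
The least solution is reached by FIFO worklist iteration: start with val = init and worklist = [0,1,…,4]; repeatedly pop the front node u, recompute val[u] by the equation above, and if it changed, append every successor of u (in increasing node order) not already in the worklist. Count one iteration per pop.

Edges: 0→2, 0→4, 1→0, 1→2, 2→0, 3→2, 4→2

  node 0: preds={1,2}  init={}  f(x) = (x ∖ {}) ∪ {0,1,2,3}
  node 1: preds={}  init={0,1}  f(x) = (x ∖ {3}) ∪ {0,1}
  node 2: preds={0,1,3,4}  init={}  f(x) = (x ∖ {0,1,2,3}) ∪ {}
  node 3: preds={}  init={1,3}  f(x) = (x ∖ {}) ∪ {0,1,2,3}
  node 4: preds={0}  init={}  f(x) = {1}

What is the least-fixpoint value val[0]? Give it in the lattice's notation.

{0,1,2,3}

Trace (6 dequeues):
  [1] u=0 | in {0,1} | out {0,1,2,3} | prev {} | push {}
  [2] u=1 | in {} | out {0,1} | ==
  [3] u=2 | in {0,1,2,3} | out {} | ==
  [4] u=3 | in {} | out {0,1,2,3} | prev {1,3} | push {2}
  [5] u=4 | in {0,1,2,3} | out {1} | prev {} | push {}
  [6] u=2 | in {0,1,2,3} | out {} | ==

Converged values:
  [0] {0,1,2,3}
  [1] {0,1}
  [2] {}
  [3] {0,1,2,3}
  [4] {1}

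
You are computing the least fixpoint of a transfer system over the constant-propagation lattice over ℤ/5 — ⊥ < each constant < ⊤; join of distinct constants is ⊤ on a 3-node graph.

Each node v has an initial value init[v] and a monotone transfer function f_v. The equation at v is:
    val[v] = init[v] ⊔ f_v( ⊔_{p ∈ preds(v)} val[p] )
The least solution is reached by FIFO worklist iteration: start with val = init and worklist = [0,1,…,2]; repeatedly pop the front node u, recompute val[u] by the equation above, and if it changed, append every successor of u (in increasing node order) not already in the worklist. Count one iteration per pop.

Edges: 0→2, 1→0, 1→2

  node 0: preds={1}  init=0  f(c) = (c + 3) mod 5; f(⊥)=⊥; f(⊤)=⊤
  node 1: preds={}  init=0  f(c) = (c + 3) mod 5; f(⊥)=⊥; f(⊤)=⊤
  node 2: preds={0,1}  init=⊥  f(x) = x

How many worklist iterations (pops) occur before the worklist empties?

3

Iteration log — 3 steps:
  step 1. node 0  ⊔preds=0  new=⊤  old=0  +wl: 
  step 2. node 1  ⊔preds=⊥  new=0  stable
  step 3. node 2  ⊔preds=⊤  new=⊤  old=⊥  +wl: 

Least fixpoint reached:
  node 0: ⊤
  node 1: 0
  node 2: ⊤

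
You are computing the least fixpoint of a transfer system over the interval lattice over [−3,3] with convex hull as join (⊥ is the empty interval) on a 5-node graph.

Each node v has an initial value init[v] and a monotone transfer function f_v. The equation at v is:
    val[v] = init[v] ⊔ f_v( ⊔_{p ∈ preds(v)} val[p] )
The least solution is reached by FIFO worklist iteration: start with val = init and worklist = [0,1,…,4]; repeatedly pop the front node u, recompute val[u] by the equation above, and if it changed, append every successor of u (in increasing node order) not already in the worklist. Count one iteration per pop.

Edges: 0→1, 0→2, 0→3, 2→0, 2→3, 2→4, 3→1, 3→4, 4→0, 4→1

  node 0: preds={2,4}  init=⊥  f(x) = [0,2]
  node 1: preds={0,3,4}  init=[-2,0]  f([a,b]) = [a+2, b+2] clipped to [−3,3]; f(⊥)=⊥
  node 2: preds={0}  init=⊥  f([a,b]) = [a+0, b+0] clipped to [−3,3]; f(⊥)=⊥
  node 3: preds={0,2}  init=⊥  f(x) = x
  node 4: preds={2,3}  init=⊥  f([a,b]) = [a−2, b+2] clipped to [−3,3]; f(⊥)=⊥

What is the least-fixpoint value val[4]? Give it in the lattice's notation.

[-2,3]

Iteration log — 7 steps:
  step 1. node 0  ⊔preds=⊥  new=[0,2]  old=⊥  +wl: 
  step 2. node 1  ⊔preds=[0,2]  new=[-2,3]  old=[-2,0]  +wl: 
  step 3. node 2  ⊔preds=[0,2]  new=[0,2]  old=⊥  +wl: 0
  step 4. node 3  ⊔preds=[0,2]  new=[0,2]  old=⊥  +wl: 1
  step 5. node 4  ⊔preds=[0,2]  new=[-2,3]  old=⊥  +wl: 
  step 6. node 0  ⊔preds=[-2,3]  new=[0,2]  stable
  step 7. node 1  ⊔preds=[-2,3]  new=[-2,3]  stable

Least fixpoint reached:
  node 0: [0,2]
  node 1: [-2,3]
  node 2: [0,2]
  node 3: [0,2]
  node 4: [-2,3]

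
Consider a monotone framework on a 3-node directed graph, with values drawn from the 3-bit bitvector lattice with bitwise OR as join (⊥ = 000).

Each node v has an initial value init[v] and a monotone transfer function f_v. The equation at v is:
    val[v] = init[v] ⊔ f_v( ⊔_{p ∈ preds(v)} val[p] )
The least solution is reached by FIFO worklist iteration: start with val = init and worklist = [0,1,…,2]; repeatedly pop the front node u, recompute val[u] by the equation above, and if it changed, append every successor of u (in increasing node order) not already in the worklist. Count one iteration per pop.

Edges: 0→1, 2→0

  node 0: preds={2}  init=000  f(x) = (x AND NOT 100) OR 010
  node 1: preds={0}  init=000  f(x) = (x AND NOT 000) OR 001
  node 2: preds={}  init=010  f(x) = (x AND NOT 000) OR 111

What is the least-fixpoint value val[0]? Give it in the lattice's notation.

Iteration log — 5 steps:
  step 1. node 0  ⊔preds=010  new=010  old=000  +wl: 
  step 2. node 1  ⊔preds=010  new=011  old=000  +wl: 
  step 3. node 2  ⊔preds=000  new=111  old=010  +wl: 0
  step 4. node 0  ⊔preds=111  new=011  old=010  +wl: 1
  step 5. node 1  ⊔preds=011  new=011  stable

Least fixpoint reached:
  node 0: 011
  node 1: 011
  node 2: 111

011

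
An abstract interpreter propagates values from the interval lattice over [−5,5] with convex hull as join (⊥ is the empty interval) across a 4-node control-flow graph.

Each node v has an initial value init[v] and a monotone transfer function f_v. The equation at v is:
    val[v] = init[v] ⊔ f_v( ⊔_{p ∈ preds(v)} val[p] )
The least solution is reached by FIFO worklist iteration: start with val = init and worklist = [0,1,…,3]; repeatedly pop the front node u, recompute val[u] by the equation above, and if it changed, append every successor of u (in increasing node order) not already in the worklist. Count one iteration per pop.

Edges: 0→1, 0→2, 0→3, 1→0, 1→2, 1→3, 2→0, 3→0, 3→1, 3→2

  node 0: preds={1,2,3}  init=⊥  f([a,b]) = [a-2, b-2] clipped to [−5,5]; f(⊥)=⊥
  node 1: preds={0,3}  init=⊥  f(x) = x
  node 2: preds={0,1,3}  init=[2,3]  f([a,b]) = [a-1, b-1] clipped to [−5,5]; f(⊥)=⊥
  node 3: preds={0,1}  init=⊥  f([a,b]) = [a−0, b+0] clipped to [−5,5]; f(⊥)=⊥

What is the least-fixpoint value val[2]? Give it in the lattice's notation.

Iteration log — 15 steps:
  step 1. node 0  ⊔preds=[2,3]  new=[0,1]  old=⊥  +wl: 
  step 2. node 1  ⊔preds=[0,1]  new=[0,1]  old=⊥  +wl: 0
  step 3. node 2  ⊔preds=[0,1]  new=[-1,3]  old=[2,3]  +wl: 
  step 4. node 3  ⊔preds=[0,1]  new=[0,1]  old=⊥  +wl: 1,2
  step 5. node 0  ⊔preds=[-1,3]  new=[-3,1]  old=[0,1]  +wl: 3
  step 6. node 1  ⊔preds=[-3,1]  new=[-3,1]  old=[0,1]  +wl: 0
  step 7. node 2  ⊔preds=[-3,1]  new=[-4,3]  old=[-1,3]  +wl: 
  step 8. node 3  ⊔preds=[-3,1]  new=[-3,1]  old=[0,1]  +wl: 1,2
  step 9. node 0  ⊔preds=[-4,3]  new=[-5,1]  old=[-3,1]  +wl: 3
  step 10. node 1  ⊔preds=[-5,1]  new=[-5,1]  old=[-3,1]  +wl: 0
  step 11. node 2  ⊔preds=[-5,1]  new=[-5,3]  old=[-4,3]  +wl: 
  step 12. node 3  ⊔preds=[-5,1]  new=[-5,1]  old=[-3,1]  +wl: 1,2
  step 13. node 0  ⊔preds=[-5,3]  new=[-5,1]  stable
  step 14. node 1  ⊔preds=[-5,1]  new=[-5,1]  stable
  step 15. node 2  ⊔preds=[-5,1]  new=[-5,3]  stable

Least fixpoint reached:
  node 0: [-5,1]
  node 1: [-5,1]
  node 2: [-5,3]
  node 3: [-5,1]

[-5,3]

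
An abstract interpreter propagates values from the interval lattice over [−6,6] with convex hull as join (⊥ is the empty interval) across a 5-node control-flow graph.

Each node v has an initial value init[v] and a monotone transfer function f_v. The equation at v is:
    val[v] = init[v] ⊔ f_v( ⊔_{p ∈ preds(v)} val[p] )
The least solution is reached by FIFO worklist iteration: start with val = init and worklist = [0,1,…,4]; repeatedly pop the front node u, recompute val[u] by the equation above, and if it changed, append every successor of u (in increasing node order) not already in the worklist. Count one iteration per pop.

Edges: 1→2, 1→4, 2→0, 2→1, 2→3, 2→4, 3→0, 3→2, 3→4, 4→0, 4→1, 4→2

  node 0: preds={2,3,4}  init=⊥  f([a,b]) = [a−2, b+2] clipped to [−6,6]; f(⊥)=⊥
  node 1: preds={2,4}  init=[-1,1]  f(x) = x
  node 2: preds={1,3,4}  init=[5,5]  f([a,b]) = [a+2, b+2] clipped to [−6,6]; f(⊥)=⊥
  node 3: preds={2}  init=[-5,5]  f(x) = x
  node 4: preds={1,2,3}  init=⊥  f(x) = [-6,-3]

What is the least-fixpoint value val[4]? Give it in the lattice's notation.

[-6,-3]

Iteration log — 12 steps:
  step 1. node 0  ⊔preds=[-5,5]  new=[-6,6]  old=⊥  +wl: 
  step 2. node 1  ⊔preds=[5,5]  new=[-1,5]  old=[-1,1]  +wl: 
  step 3. node 2  ⊔preds=[-5,5]  new=[-3,6]  old=[5,5]  +wl: 0,1
  step 4. node 3  ⊔preds=[-3,6]  new=[-5,6]  old=[-5,5]  +wl: 2
  step 5. node 4  ⊔preds=[-5,6]  new=[-6,-3]  old=⊥  +wl: 
  step 6. node 0  ⊔preds=[-6,6]  new=[-6,6]  stable
  step 7. node 1  ⊔preds=[-6,6]  new=[-6,6]  old=[-1,5]  +wl: 4
  step 8. node 2  ⊔preds=[-6,6]  new=[-4,6]  old=[-3,6]  +wl: 0,1,3
  step 9. node 4  ⊔preds=[-6,6]  new=[-6,-3]  stable
  step 10. node 0  ⊔preds=[-6,6]  new=[-6,6]  stable
  step 11. node 1  ⊔preds=[-6,6]  new=[-6,6]  stable
  step 12. node 3  ⊔preds=[-4,6]  new=[-5,6]  stable

Least fixpoint reached:
  node 0: [-6,6]
  node 1: [-6,6]
  node 2: [-4,6]
  node 3: [-5,6]
  node 4: [-6,-3]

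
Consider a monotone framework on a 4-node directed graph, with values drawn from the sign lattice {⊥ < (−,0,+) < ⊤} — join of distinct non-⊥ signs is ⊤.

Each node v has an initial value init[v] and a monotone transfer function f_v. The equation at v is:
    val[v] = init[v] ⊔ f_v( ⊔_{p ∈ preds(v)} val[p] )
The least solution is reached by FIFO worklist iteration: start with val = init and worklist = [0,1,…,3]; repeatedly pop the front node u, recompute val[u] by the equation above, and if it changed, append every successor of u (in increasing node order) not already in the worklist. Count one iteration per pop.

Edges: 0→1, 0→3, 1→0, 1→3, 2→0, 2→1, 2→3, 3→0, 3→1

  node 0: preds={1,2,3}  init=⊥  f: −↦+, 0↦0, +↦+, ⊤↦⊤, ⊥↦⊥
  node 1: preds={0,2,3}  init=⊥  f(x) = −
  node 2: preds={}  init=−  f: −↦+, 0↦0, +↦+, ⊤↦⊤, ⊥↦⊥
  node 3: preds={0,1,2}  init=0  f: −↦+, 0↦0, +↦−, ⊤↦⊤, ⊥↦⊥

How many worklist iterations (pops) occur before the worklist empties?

6

Iteration log — 6 steps:
  step 1. node 0  ⊔preds=⊤  new=⊤  old=⊥  +wl: 
  step 2. node 1  ⊔preds=⊤  new=−  old=⊥  +wl: 0
  step 3. node 2  ⊔preds=⊥  new=−  stable
  step 4. node 3  ⊔preds=⊤  new=⊤  old=0  +wl: 1
  step 5. node 0  ⊔preds=⊤  new=⊤  stable
  step 6. node 1  ⊔preds=⊤  new=−  stable

Least fixpoint reached:
  node 0: ⊤
  node 1: −
  node 2: −
  node 3: ⊤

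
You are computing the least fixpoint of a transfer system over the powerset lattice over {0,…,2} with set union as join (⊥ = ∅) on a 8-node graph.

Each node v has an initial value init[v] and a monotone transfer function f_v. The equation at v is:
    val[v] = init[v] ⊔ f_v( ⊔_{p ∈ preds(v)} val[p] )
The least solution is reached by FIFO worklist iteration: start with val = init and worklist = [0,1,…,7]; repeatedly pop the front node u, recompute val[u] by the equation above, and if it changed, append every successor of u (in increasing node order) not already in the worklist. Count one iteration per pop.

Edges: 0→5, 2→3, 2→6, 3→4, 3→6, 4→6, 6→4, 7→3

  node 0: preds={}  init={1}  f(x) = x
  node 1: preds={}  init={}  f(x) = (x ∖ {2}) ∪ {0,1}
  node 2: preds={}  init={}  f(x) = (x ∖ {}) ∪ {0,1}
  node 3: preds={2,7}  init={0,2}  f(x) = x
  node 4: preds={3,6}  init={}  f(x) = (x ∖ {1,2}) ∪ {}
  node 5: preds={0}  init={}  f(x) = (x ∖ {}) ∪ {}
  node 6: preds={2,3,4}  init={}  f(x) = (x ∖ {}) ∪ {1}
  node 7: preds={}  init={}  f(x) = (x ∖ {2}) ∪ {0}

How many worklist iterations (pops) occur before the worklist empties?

Iteration log — 10 steps:
  step 1. node 0  ⊔preds={}  new={1}  stable
  step 2. node 1  ⊔preds={}  new={0,1}  old={}  +wl: 
  step 3. node 2  ⊔preds={}  new={0,1}  old={}  +wl: 
  step 4. node 3  ⊔preds={0,1}  new={0,1,2}  old={0,2}  +wl: 
  step 5. node 4  ⊔preds={0,1,2}  new={0}  old={}  +wl: 
  step 6. node 5  ⊔preds={1}  new={1}  old={}  +wl: 
  step 7. node 6  ⊔preds={0,1,2}  new={0,1,2}  old={}  +wl: 4
  step 8. node 7  ⊔preds={}  new={0}  old={}  +wl: 3
  step 9. node 4  ⊔preds={0,1,2}  new={0}  stable
  step 10. node 3  ⊔preds={0,1}  new={0,1,2}  stable

Least fixpoint reached:
  node 0: {1}
  node 1: {0,1}
  node 2: {0,1}
  node 3: {0,1,2}
  node 4: {0}
  node 5: {1}
  node 6: {0,1,2}
  node 7: {0}

10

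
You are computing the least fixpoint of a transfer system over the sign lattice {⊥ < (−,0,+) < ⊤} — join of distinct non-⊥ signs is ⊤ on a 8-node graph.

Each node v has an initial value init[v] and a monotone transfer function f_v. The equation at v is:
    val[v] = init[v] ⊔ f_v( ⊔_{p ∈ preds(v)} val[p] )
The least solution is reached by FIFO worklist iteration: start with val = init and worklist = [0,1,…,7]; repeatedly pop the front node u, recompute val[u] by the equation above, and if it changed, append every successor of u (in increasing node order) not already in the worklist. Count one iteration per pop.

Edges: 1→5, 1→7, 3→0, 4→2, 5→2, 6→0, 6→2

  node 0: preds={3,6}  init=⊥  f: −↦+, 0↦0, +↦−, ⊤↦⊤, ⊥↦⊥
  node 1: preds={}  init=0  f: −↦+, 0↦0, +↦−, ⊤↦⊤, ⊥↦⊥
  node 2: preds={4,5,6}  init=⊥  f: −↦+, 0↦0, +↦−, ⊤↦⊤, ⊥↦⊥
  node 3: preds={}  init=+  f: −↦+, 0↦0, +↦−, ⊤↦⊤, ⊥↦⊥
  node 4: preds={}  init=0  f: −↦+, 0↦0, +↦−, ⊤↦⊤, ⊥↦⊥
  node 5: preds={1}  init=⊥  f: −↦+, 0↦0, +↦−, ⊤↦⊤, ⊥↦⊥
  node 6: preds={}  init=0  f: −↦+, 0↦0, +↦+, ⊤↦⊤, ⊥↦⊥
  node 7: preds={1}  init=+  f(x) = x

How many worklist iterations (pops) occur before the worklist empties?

9

Trace (9 dequeues):
  [1] u=0 | in ⊤ | out ⊤ | prev ⊥ | push {}
  [2] u=1 | in ⊥ | out 0 | ==
  [3] u=2 | in 0 | out 0 | prev ⊥ | push {}
  [4] u=3 | in ⊥ | out + | ==
  [5] u=4 | in ⊥ | out 0 | ==
  [6] u=5 | in 0 | out 0 | prev ⊥ | push {2}
  [7] u=6 | in ⊥ | out 0 | ==
  [8] u=7 | in 0 | out ⊤ | prev + | push {}
  [9] u=2 | in 0 | out 0 | ==

Converged values:
  [0] ⊤
  [1] 0
  [2] 0
  [3] +
  [4] 0
  [5] 0
  [6] 0
  [7] ⊤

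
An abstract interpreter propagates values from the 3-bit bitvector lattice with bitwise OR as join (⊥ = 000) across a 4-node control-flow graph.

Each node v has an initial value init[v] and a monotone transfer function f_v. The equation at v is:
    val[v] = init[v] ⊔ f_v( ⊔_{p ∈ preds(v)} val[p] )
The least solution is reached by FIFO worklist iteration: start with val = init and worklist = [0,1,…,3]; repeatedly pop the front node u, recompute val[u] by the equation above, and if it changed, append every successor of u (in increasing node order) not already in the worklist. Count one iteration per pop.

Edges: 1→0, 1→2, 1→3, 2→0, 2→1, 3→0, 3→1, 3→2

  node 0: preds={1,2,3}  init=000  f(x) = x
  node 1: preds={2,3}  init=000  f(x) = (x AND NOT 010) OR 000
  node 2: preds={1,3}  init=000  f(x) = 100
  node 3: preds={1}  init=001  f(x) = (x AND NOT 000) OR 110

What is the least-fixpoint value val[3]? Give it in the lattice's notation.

Worklist (9 pops):
  #1 pop 0: in=001 → 001 (was 000); enqueue []
  #2 pop 1: in=001 → 001 (was 000); enqueue [0]
  #3 pop 2: in=001 → 100 (was 000); enqueue [1]
  #4 pop 3: in=001 → 111 (was 001); enqueue [2]
  #5 pop 0: in=111 → 111 (was 001); enqueue []
  #6 pop 1: in=111 → 101 (was 001); enqueue [0,3]
  #7 pop 2: in=111 → 100 (no change)
  #8 pop 0: in=111 → 111 (no change)
  #9 pop 3: in=101 → 111 (no change)

Fixpoint:
  val[0] = 111
  val[1] = 101
  val[2] = 100
  val[3] = 111

111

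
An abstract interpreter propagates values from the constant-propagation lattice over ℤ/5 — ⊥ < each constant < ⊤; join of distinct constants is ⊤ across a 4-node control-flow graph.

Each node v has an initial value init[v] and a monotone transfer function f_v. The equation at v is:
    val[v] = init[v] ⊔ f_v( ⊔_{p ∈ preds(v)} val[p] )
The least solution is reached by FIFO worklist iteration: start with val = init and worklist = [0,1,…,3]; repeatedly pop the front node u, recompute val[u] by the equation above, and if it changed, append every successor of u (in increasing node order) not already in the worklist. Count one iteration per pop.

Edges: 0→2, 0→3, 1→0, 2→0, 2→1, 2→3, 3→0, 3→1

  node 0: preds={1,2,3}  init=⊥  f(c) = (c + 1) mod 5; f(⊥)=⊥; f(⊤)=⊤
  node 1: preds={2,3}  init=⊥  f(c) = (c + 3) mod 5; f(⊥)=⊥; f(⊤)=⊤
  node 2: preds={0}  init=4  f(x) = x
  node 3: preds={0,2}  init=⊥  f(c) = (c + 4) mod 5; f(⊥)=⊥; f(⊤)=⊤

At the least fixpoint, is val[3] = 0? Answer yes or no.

Trace (9 dequeues):
  [1] u=0 | in 4 | out 0 | prev ⊥ | push {}
  [2] u=1 | in 4 | out 2 | prev ⊥ | push {0}
  [3] u=2 | in 0 | out ⊤ | prev 4 | push {1}
  [4] u=3 | in ⊤ | out ⊤ | prev ⊥ | push {}
  [5] u=0 | in ⊤ | out ⊤ | prev 0 | push {2,3}
  [6] u=1 | in ⊤ | out ⊤ | prev 2 | push {0}
  [7] u=2 | in ⊤ | out ⊤ | ==
  [8] u=3 | in ⊤ | out ⊤ | ==
  [9] u=0 | in ⊤ | out ⊤ | ==

Converged values:
  [0] ⊤
  [1] ⊤
  [2] ⊤
  [3] ⊤

no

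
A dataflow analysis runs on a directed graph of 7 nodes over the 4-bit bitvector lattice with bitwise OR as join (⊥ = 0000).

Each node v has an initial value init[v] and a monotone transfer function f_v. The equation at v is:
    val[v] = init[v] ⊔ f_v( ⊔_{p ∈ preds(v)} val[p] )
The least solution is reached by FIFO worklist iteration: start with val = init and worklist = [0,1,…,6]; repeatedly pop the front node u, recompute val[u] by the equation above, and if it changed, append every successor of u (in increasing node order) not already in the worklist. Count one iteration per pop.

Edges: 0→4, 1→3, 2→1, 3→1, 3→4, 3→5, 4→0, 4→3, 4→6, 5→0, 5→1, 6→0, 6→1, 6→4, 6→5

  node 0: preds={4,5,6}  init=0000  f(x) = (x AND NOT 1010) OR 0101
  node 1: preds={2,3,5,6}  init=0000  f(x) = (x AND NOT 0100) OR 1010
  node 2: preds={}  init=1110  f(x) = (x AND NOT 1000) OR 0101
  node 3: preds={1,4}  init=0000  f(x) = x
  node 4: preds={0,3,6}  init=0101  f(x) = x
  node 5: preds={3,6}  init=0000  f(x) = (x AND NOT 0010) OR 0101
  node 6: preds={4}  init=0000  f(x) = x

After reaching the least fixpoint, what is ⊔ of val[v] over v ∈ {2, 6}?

Trace (12 dequeues):
  [1] u=0 | in 0101 | out 0101 | prev 0000 | push {}
  [2] u=1 | in 1110 | out 1010 | prev 0000 | push {}
  [3] u=2 | in 0000 | out 1111 | prev 1110 | push {1}
  [4] u=3 | in 1111 | out 1111 | prev 0000 | push {}
  [5] u=4 | in 1111 | out 1111 | prev 0101 | push {0,3}
  [6] u=5 | in 1111 | out 1101 | prev 0000 | push {}
  [7] u=6 | in 1111 | out 1111 | prev 0000 | push {4,5}
  [8] u=1 | in 1111 | out 1011 | prev 1010 | push {}
  [9] u=0 | in 1111 | out 0101 | ==
  [10] u=3 | in 1111 | out 1111 | ==
  [11] u=4 | in 1111 | out 1111 | ==
  [12] u=5 | in 1111 | out 1101 | ==

Converged values:
  [0] 0101
  [1] 1011
  [2] 1111
  [3] 1111
  [4] 1111
  [5] 1101
  [6] 1111

1111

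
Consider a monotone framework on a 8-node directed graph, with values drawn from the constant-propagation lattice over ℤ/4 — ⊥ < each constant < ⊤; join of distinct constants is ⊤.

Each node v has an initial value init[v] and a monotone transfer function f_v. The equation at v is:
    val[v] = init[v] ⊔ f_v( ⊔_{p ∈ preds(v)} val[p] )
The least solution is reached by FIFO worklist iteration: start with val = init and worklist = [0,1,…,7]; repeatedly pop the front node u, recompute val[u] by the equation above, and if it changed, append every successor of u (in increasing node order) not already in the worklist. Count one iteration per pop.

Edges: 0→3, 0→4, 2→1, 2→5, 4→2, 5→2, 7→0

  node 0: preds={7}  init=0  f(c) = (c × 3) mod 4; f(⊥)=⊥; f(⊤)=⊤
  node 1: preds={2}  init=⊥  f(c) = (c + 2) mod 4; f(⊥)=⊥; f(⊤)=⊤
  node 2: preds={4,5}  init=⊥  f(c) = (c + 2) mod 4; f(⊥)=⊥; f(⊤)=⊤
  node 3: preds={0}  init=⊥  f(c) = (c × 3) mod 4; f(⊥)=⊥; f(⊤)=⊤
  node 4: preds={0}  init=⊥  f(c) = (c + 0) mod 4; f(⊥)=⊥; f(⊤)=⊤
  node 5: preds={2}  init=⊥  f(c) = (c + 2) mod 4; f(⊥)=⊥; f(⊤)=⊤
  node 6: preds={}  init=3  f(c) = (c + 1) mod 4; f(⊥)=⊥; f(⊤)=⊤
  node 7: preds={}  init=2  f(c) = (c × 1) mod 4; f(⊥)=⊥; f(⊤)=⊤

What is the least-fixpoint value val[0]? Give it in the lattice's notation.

⊤

Worklist (12 pops):
  #1 pop 0: in=2 → ⊤ (was 0); enqueue []
  #2 pop 1: in=⊥ → ⊥ (no change)
  #3 pop 2: in=⊥ → ⊥ (no change)
  #4 pop 3: in=⊤ → ⊤ (was ⊥); enqueue []
  #5 pop 4: in=⊤ → ⊤ (was ⊥); enqueue [2]
  #6 pop 5: in=⊥ → ⊥ (no change)
  #7 pop 6: in=⊥ → 3 (no change)
  #8 pop 7: in=⊥ → 2 (no change)
  #9 pop 2: in=⊤ → ⊤ (was ⊥); enqueue [1,5]
  #10 pop 1: in=⊤ → ⊤ (was ⊥); enqueue []
  #11 pop 5: in=⊤ → ⊤ (was ⊥); enqueue [2]
  #12 pop 2: in=⊤ → ⊤ (no change)

Fixpoint:
  val[0] = ⊤
  val[1] = ⊤
  val[2] = ⊤
  val[3] = ⊤
  val[4] = ⊤
  val[5] = ⊤
  val[6] = 3
  val[7] = 2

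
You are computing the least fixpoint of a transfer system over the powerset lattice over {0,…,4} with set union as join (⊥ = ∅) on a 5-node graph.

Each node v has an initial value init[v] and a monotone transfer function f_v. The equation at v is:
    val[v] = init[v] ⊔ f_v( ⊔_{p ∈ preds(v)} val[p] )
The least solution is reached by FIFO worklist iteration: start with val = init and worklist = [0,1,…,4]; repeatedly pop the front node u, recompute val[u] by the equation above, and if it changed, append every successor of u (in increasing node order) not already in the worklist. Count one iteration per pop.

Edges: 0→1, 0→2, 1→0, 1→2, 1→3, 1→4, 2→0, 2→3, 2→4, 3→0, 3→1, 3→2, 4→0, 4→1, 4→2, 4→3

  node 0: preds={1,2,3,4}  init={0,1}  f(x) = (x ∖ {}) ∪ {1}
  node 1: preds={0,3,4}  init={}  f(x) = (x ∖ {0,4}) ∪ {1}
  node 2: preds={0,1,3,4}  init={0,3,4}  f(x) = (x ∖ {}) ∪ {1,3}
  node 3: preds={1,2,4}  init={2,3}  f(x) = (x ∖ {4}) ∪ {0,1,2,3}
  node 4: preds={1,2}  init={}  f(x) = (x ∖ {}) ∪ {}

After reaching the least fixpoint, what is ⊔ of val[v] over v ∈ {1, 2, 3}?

{0,1,2,3,4}

Worklist (9 pops):
  #1 pop 0: in={0,2,3,4} → {0,1,2,3,4} (was {0,1}); enqueue []
  #2 pop 1: in={0,1,2,3,4} → {1,2,3} (was {}); enqueue [0]
  #3 pop 2: in={0,1,2,3,4} → {0,1,2,3,4} (was {0,3,4}); enqueue []
  #4 pop 3: in={0,1,2,3,4} → {0,1,2,3} (was {2,3}); enqueue [1,2]
  #5 pop 4: in={0,1,2,3,4} → {0,1,2,3,4} (was {}); enqueue [3]
  #6 pop 0: in={0,1,2,3,4} → {0,1,2,3,4} (no change)
  #7 pop 1: in={0,1,2,3,4} → {1,2,3} (no change)
  #8 pop 2: in={0,1,2,3,4} → {0,1,2,3,4} (no change)
  #9 pop 3: in={0,1,2,3,4} → {0,1,2,3} (no change)

Fixpoint:
  val[0] = {0,1,2,3,4}
  val[1] = {1,2,3}
  val[2] = {0,1,2,3,4}
  val[3] = {0,1,2,3}
  val[4] = {0,1,2,3,4}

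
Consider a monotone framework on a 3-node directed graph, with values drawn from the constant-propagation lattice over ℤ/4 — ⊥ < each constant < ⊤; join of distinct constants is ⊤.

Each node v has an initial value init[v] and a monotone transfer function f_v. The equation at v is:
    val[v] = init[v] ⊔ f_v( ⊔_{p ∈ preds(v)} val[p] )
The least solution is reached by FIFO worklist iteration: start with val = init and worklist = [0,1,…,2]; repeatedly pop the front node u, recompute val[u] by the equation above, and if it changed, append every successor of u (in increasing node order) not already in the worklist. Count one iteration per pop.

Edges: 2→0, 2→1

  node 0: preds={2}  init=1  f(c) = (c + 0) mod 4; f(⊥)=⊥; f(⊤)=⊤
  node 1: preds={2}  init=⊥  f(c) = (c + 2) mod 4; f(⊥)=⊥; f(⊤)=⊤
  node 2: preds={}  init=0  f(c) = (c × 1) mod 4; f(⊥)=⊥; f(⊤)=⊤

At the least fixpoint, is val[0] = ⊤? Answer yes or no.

Trace (3 dequeues):
  [1] u=0 | in 0 | out ⊤ | prev 1 | push {}
  [2] u=1 | in 0 | out 2 | prev ⊥ | push {}
  [3] u=2 | in ⊥ | out 0 | ==

Converged values:
  [0] ⊤
  [1] 2
  [2] 0

yes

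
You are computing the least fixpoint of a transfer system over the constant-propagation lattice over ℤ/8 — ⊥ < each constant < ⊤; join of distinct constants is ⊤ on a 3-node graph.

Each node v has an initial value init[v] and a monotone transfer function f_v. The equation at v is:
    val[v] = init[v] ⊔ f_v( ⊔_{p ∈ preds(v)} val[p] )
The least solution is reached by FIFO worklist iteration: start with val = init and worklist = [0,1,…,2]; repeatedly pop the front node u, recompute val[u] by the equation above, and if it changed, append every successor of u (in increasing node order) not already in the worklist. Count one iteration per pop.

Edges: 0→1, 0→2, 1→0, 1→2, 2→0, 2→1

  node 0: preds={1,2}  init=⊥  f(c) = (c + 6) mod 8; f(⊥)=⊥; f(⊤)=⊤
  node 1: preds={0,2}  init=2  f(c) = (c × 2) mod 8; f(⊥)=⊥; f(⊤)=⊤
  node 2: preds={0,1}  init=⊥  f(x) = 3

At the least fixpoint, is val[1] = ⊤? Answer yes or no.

yes

Worklist (6 pops):
  #1 pop 0: in=2 → 0 (was ⊥); enqueue []
  #2 pop 1: in=0 → ⊤ (was 2); enqueue [0]
  #3 pop 2: in=⊤ → 3 (was ⊥); enqueue [1]
  #4 pop 0: in=⊤ → ⊤ (was 0); enqueue [2]
  #5 pop 1: in=⊤ → ⊤ (no change)
  #6 pop 2: in=⊤ → 3 (no change)

Fixpoint:
  val[0] = ⊤
  val[1] = ⊤
  val[2] = 3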